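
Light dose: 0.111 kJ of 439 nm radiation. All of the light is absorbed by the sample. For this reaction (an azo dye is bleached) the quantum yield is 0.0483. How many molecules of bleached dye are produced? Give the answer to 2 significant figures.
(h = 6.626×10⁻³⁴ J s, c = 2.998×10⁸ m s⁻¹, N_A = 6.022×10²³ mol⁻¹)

Photon energy at 439 nm: hc/λ = (6.626×10⁻³⁴)(2.998×10⁸)/(439×10⁻⁹) = 4.525×10⁻¹⁹ J.
Incident energy: 0.111 kJ = 111 J.
Photons incident: 111 / 4.525×10⁻¹⁹ = 2.453×10²⁰, i.e. 2.453×10²⁰/6.022×10²³ = 4.073×10⁻⁴ mol.
Product: Φ × n_abs = 0.0483 × 4.073×10⁻⁴ = 1.967×10⁻⁵ mol.
As a count: 1.967×10⁻⁵ × 6.022×10²³ = 1.2×10¹⁹.

1.2×10¹⁹ molecules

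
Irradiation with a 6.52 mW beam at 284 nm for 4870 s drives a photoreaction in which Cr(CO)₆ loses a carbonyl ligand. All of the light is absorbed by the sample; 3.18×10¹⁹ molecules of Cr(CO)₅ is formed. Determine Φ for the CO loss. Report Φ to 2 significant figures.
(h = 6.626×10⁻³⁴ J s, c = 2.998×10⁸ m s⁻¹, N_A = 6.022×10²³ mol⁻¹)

Φ = 0.70

Product: 3.18×10¹⁹ / 6.022×10²³ = 5.281×10⁻⁵ mol.
Photon energy at 284 nm: hc/λ = (6.626×10⁻³⁴)(2.998×10⁸)/(284×10⁻⁹) = 6.995×10⁻¹⁹ J.
Energy delivered: (6.52 mW)(4870 s) = 31.75 J.
Photons incident: 31.75 / 6.995×10⁻¹⁹ = 4.539×10¹⁹, i.e. 4.539×10¹⁹/6.022×10²³ = 7.537×10⁻⁵ mol.
Φ = 5.281×10⁻⁵ mol / 7.537×10⁻⁵ mol photons = 0.70.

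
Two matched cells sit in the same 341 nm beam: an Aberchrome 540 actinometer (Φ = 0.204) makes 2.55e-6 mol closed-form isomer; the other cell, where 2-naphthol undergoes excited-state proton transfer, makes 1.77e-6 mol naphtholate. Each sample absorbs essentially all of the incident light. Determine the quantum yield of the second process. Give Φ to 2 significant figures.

Φ = 0.14

Photons absorbed by the actinometer: 2.55e-6 / 0.204 = 1.250e-5 mol.
Φ(unknown) = 1.77e-6 / 1.250e-5 = 0.14.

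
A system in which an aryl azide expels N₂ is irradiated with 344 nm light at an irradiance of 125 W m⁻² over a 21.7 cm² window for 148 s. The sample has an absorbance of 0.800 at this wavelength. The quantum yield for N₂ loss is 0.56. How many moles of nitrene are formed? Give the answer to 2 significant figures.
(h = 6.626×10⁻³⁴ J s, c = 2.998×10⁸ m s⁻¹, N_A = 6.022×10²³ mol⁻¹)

5.4×10⁻⁵ mol

Photon energy at 344 nm: hc/λ = (6.626×10⁻³⁴)(2.998×10⁸)/(344×10⁻⁹) = 5.775×10⁻¹⁹ J.
Energy delivered: (125 W m⁻²)(21.7×10⁻⁴ m²)(148 s) = 40.14 J.
Photons incident: 40.14 / 5.775×10⁻¹⁹ = 6.951×10¹⁹, i.e. 6.951×10¹⁹/6.022×10²³ = 1.154×10⁻⁴ mol.
Fraction absorbed: 1 − 10^(−0.800) = 0.8415.
Photons absorbed: 0.8415 × 1.154×10⁻⁴ = 9.711×10⁻⁵ mol.
Product: Φ × n_abs = 0.56 × 9.711×10⁻⁵ = 5.438×10⁻⁵ mol.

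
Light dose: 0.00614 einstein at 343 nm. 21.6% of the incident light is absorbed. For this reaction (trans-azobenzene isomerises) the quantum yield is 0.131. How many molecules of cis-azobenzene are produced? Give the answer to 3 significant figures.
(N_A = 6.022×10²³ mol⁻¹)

Photons absorbed: 0.216 × 0.00614 = 0.001326 mol.
Product: Φ × n_abs = 0.131 × 0.001326 = 1.737×10⁻⁴ mol.
As a count: 1.737×10⁻⁴ × 6.022×10²³ = 1.05×10²⁰.

1.05×10²⁰ molecules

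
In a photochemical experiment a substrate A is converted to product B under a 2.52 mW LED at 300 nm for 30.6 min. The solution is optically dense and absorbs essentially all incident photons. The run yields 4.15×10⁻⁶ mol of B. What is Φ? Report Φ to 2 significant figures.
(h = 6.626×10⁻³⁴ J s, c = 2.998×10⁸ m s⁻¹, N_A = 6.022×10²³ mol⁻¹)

Φ = 0.36

Photon energy at 300 nm: hc/λ = (6.626×10⁻³⁴)(2.998×10⁸)/(300×10⁻⁹) = 6.622×10⁻¹⁹ J.
Energy delivered: (2.52 mW)(1836 s) = 4.627 J.
Photons incident: 4.627 / 6.622×10⁻¹⁹ = 6.987×10¹⁸, i.e. 6.987×10¹⁸/6.022×10²³ = 1.160×10⁻⁵ mol.
Φ = 4.15×10⁻⁶ mol / 1.160×10⁻⁵ mol photons = 0.36.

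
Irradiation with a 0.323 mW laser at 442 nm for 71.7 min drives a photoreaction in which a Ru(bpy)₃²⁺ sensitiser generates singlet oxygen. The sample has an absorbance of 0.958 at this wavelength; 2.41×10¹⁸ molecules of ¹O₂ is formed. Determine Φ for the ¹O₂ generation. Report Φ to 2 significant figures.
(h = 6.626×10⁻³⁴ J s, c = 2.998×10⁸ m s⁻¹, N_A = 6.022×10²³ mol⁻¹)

Φ = 0.88

Product: 2.41×10¹⁸ / 6.022×10²³ = 4.002×10⁻⁶ mol.
Photon energy at 442 nm: hc/λ = (6.626×10⁻³⁴)(2.998×10⁸)/(442×10⁻⁹) = 4.494×10⁻¹⁹ J.
Energy delivered: (0.323 mW)(4302 s) = 1.390 J.
Photons incident: 1.390 / 4.494×10⁻¹⁹ = 3.093×10¹⁸, i.e. 3.093×10¹⁸/6.022×10²³ = 5.136×10⁻⁶ mol.
Fraction absorbed: 1 − 10^(−0.958) = 0.8898.
Photons absorbed: 0.8898 × 5.136×10⁻⁶ = 4.570×10⁻⁶ mol.
Φ = 4.002×10⁻⁶ mol / 4.570×10⁻⁶ mol photons = 0.88.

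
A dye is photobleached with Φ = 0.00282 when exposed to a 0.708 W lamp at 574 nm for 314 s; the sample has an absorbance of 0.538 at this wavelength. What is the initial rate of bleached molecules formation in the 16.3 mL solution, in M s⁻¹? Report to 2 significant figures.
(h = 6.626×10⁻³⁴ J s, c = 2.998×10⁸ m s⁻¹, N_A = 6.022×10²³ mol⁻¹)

4.2×10⁻⁷ M s⁻¹

Photon energy at 574 nm: hc/λ = (6.626×10⁻³⁴)(2.998×10⁸)/(574×10⁻⁹) = 3.461×10⁻¹⁹ J.
Energy delivered: (0.708 W)(314 s) = 222.3 J.
Photons incident: 222.3 / 3.461×10⁻¹⁹ = 6.423×10²⁰, i.e. 6.423×10²⁰/6.022×10²³ = 0.001067 mol.
Fraction absorbed: 1 − 10^(−0.538) = 0.7103.
Photons absorbed: 0.7103 × 0.001067 = 7.579×10⁻⁴ mol.
Product formed: 0.00282 × 7.579×10⁻⁴ = 2.137×10⁻⁶ mol.
Rate: 2.137×10⁻⁶ mol / (314 s × 0.0163 L) = 4.2×10⁻⁷ M s⁻¹.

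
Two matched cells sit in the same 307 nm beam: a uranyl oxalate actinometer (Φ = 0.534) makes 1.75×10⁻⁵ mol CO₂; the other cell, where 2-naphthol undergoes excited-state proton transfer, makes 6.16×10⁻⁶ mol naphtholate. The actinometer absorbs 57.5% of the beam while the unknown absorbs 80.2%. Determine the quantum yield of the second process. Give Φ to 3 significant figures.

Photons absorbed by the actinometer: 1.75×10⁻⁵ / 0.534 = 3.277×10⁻⁵ mol.
Incident flux: 3.277×10⁻⁵ / 0.575 = 5.699×10⁻⁵ einstein.
Absorbed by unknown: 0.802 × 5.699×10⁻⁵ = 4.571×10⁻⁵ mol.
Φ(unknown) = 6.16×10⁻⁶ / 4.571×10⁻⁵ = 0.135.

Φ = 0.135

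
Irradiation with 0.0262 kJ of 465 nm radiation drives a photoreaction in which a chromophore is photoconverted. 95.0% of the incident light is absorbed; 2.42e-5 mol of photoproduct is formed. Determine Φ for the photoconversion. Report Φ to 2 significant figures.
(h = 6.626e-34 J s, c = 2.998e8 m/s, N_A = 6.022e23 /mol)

Photon energy at 465 nm: hc/λ = (6.626e-34)(2.998e8)/(465e-9) = 4.272e-19 J.
Incident energy: 0.0262 kJ = 26.2 J.
Photons incident: 26.2 / 4.272e-19 = 6.133e19, i.e. 6.133e19/6.022e23 = 1.018e-4 mol.
Photons absorbed: 0.950 × 1.018e-4 = 9.671e-5 mol.
Φ = 2.42e-5 mol / 9.671e-5 mol photons = 0.25.

Φ = 0.25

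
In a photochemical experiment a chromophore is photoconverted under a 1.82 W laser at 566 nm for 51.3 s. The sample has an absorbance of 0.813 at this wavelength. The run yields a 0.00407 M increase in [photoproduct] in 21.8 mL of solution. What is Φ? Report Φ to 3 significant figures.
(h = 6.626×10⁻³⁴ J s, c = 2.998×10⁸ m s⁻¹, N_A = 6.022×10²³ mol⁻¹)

Φ = 0.237

Product: (0.00407 M)(0.0218 L) = 8.873×10⁻⁵ mol.
Photon energy at 566 nm: hc/λ = (6.626×10⁻³⁴)(2.998×10⁸)/(566×10⁻⁹) = 3.510×10⁻¹⁹ J.
Energy delivered: (1.82 W)(51.3 s) = 93.37 J.
Photons incident: 93.37 / 3.510×10⁻¹⁹ = 2.660×10²⁰, i.e. 2.660×10²⁰/6.022×10²³ = 4.417×10⁻⁴ mol.
Fraction absorbed: 1 − 10^(−0.813) = 0.8462.
Photons absorbed: 0.8462 × 4.417×10⁻⁴ = 3.738×10⁻⁴ mol.
Φ = 8.873×10⁻⁵ mol / 3.738×10⁻⁴ mol photons = 0.237.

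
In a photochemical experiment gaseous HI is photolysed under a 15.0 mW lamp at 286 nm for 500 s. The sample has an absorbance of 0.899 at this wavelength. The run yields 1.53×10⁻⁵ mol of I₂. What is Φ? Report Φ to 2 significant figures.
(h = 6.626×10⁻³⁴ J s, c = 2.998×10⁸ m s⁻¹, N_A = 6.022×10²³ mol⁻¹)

Φ = 0.98

Photon energy at 286 nm: hc/λ = (6.626×10⁻³⁴)(2.998×10⁸)/(286×10⁻⁹) = 6.946×10⁻¹⁹ J.
Energy delivered: (15.0 mW)(500 s) = 7.500 J.
Photons incident: 7.500 / 6.946×10⁻¹⁹ = 1.080×10¹⁹, i.e. 1.080×10¹⁹/6.022×10²³ = 1.793×10⁻⁵ mol.
Fraction absorbed: 1 − 10^(−0.899) = 0.8738.
Photons absorbed: 0.8738 × 1.793×10⁻⁵ = 1.567×10⁻⁵ mol.
Φ = 1.53×10⁻⁵ mol / 1.567×10⁻⁵ mol photons = 0.98.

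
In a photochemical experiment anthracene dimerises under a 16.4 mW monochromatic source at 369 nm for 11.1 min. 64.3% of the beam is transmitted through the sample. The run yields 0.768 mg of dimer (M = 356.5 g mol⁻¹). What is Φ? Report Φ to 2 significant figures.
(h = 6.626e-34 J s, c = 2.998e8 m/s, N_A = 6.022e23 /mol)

Φ = 0.18

Product: 0.768 mg / 356.5 g mol⁻¹ = 2.154e-6 mol.
Photon energy at 369 nm: hc/λ = (6.626e-34)(2.998e8)/(369e-9) = 5.383e-19 J.
Energy delivered: (16.4 mW)(666 s) = 10.92 J.
Photons incident: 10.92 / 5.383e-19 = 2.029e19, i.e. 2.029e19/6.022e23 = 3.369e-5 mol.
Fraction absorbed: 1 − 64.3/100 = 0.3570.
Photons absorbed: 0.3570 × 3.369e-5 = 1.203e-5 mol.
Φ = 2.154e-6 mol / 1.203e-5 mol photons = 0.18.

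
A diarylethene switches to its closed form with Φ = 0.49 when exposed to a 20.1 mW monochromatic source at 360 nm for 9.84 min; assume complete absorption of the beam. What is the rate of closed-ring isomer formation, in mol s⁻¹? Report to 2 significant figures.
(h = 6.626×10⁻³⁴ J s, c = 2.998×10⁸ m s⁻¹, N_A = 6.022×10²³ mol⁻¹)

3.0×10⁻⁸ mol s⁻¹

Photon energy at 360 nm: hc/λ = (6.626×10⁻³⁴)(2.998×10⁸)/(360×10⁻⁹) = 5.518×10⁻¹⁹ J.
Energy delivered: (20.1 mW)(590.4 s) = 11.87 J.
Photons incident: 11.87 / 5.518×10⁻¹⁹ = 2.151×10¹⁹, i.e. 2.151×10¹⁹/6.022×10²³ = 3.572×10⁻⁵ mol.
Product formed: 0.49 × 3.572×10⁻⁵ = 1.750×10⁻⁵ mol.
Rate: 1.750×10⁻⁵ / 590.4 s = 3.0×10⁻⁸ mol s⁻¹.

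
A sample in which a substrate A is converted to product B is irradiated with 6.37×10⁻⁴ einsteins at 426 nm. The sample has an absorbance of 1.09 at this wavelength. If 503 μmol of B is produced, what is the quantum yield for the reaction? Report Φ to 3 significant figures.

Product: 503 μmol = 5.03×10⁻⁴ mol.
Fraction absorbed: 1 − 10^(−1.09) = 0.9187.
Photons absorbed: 0.9187 × 6.37×10⁻⁴ = 5.852×10⁻⁴ mol.
Φ = 5.03×10⁻⁴ mol / 5.852×10⁻⁴ mol photons = 0.860.

Φ = 0.860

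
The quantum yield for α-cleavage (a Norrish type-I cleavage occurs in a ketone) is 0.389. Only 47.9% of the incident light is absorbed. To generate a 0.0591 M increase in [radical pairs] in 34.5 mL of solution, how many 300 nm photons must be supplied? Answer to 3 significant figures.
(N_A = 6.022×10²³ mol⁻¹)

6.59×10²¹ photons

Product: (0.0591 M)(0.0345 L) = 0.002039 mol.
Photons that must be absorbed: 0.002039 / 0.389 = 0.005242 mol.
Incident photons needed: 0.005242 / 0.479 = 0.01094 mol.
Photon count: 0.01094 × 6.022×10²³ = 6.59×10²¹.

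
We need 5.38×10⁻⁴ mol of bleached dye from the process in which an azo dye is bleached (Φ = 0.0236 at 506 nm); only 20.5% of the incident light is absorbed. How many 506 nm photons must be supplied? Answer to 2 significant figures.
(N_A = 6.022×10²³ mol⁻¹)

Photons that must be absorbed: 5.38×10⁻⁴ / 0.0236 = 0.02280 mol.
Incident photons needed: 0.02280 / 0.205 = 0.1112 mol.
Photon count: 0.1112 × 6.022×10²³ = 6.7×10²².

6.7×10²² photons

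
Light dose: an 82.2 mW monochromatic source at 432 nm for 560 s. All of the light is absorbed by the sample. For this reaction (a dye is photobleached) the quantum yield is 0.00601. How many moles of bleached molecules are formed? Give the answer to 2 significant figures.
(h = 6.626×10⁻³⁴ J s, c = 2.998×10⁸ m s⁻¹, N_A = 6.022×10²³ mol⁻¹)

1.0×10⁻⁶ mol

Photon energy at 432 nm: hc/λ = (6.626×10⁻³⁴)(2.998×10⁸)/(432×10⁻⁹) = 4.598×10⁻¹⁹ J.
Energy delivered: (82.2 mW)(560 s) = 46.03 J.
Photons incident: 46.03 / 4.598×10⁻¹⁹ = 1.001×10²⁰, i.e. 1.001×10²⁰/6.022×10²³ = 1.662×10⁻⁴ mol.
Product: Φ × n_abs = 0.00601 × 1.662×10⁻⁴ = 9.989×10⁻⁷ mol.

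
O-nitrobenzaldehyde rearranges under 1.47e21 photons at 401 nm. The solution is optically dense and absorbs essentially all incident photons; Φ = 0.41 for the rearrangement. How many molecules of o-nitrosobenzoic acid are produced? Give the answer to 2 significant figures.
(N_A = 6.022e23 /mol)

6.0e20 molecules

Moles of photons: 1.47e21 / 6.022e23 = 0.002441 mol.
Product: Φ × n_abs = 0.41 × 0.002441 = 0.001001 mol.
As a count: 0.001001 × 6.022e23 = 6.0e20.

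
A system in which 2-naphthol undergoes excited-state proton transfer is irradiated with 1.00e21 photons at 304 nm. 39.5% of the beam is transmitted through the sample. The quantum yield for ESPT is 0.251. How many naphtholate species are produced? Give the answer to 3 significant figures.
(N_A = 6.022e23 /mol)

1.52e20 species

Moles of photons: 1.00e21 / 6.022e23 = 0.001661 mol.
Fraction absorbed: 1 − 39.5/100 = 0.6050.
Photons absorbed: 0.6050 × 0.001661 = 0.001005 mol.
Product: Φ × n_abs = 0.251 × 0.001005 = 2.523e-4 mol.
As a count: 2.523e-4 × 6.022e23 = 1.52e20.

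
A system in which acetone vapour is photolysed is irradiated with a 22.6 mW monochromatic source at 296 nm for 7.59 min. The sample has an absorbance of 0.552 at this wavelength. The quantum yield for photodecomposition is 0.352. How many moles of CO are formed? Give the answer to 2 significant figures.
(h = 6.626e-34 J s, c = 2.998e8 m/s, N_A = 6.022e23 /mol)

6.4e-6 mol

Photon energy at 296 nm: hc/λ = (6.626e-34)(2.998e8)/(296e-9) = 6.711e-19 J.
Energy delivered: (22.6 mW)(455.4 s) = 10.29 J.
Photons incident: 10.29 / 6.711e-19 = 1.533e19, i.e. 1.533e19/6.022e23 = 2.546e-5 mol.
Fraction absorbed: 1 − 10^(−0.552) = 0.7195.
Photons absorbed: 0.7195 × 2.546e-5 = 1.832e-5 mol.
Product: Φ × n_abs = 0.352 × 1.832e-5 = 6.449e-6 mol.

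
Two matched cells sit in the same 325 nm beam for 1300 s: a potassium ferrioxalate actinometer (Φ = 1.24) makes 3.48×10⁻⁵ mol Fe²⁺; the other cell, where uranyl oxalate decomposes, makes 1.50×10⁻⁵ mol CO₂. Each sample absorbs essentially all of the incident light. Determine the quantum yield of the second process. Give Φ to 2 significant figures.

Photons absorbed by the actinometer: 3.48×10⁻⁵ / 1.24 = 2.806×10⁻⁵ mol.
Φ(unknown) = 1.50×10⁻⁵ / 2.806×10⁻⁵ = 0.53.

Φ = 0.53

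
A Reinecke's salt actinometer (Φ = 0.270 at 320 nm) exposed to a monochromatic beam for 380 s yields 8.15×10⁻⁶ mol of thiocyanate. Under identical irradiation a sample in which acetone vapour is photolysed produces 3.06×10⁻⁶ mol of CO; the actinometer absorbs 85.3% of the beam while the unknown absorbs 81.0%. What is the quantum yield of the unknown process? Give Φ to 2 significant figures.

Φ = 0.11

Photons absorbed by the actinometer: 8.15×10⁻⁶ / 0.270 = 3.019×10⁻⁵ mol.
Incident flux: 3.019×10⁻⁵ / 0.853 = 3.539×10⁻⁵ einstein.
Absorbed by unknown: 0.810 × 3.539×10⁻⁵ = 2.867×10⁻⁵ mol.
Φ(unknown) = 3.06×10⁻⁶ / 2.867×10⁻⁵ = 0.11.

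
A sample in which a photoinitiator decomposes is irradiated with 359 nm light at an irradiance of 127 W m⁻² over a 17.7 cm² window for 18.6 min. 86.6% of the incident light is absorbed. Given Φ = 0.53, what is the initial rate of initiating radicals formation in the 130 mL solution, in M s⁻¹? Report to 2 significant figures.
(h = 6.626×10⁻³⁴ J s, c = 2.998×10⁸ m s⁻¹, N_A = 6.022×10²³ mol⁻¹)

Photon energy at 359 nm: hc/λ = (6.626×10⁻³⁴)(2.998×10⁸)/(359×10⁻⁹) = 5.533×10⁻¹⁹ J.
Energy delivered: (127 W m⁻²)(17.7×10⁻⁴ m²)(1116 s) = 250.9 J.
Photons incident: 250.9 / 5.533×10⁻¹⁹ = 4.535×10²⁰, i.e. 4.535×10²⁰/6.022×10²³ = 7.531×10⁻⁴ mol.
Photons absorbed: 0.866 × 7.531×10⁻⁴ = 6.522×10⁻⁴ mol.
Product formed: 0.53 × 6.522×10⁻⁴ = 3.457×10⁻⁴ mol.
Rate: 3.457×10⁻⁴ mol / (1116 s × 0.13 L) = 2.4×10⁻⁶ M s⁻¹.

2.4×10⁻⁶ M s⁻¹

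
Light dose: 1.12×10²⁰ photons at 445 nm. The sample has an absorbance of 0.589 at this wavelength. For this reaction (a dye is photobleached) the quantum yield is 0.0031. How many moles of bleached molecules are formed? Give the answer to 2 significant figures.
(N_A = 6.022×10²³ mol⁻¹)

Moles of photons: 1.12×10²⁰ / 6.022×10²³ = 1.860×10⁻⁴ mol.
Fraction absorbed: 1 − 10^(−0.589) = 0.7424.
Photons absorbed: 0.7424 × 1.860×10⁻⁴ = 1.381×10⁻⁴ mol.
Product: Φ × n_abs = 0.0031 × 1.381×10⁻⁴ = 4.281×10⁻⁷ mol.

4.3×10⁻⁷ mol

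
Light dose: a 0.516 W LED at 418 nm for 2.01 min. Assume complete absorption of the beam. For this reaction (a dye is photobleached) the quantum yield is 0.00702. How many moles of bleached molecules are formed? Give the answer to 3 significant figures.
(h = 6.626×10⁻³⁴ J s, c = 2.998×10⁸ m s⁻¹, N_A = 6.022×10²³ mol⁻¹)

Photon energy at 418 nm: hc/λ = (6.626×10⁻³⁴)(2.998×10⁸)/(418×10⁻⁹) = 4.752×10⁻¹⁹ J.
Energy delivered: (0.516 W)(120.6 s) = 62.23 J.
Photons incident: 62.23 / 4.752×10⁻¹⁹ = 1.310×10²⁰, i.e. 1.310×10²⁰/6.022×10²³ = 2.175×10⁻⁴ mol.
Product: Φ × n_abs = 0.00702 × 2.175×10⁻⁴ = 1.527×10⁻⁶ mol.

1.53×10⁻⁶ mol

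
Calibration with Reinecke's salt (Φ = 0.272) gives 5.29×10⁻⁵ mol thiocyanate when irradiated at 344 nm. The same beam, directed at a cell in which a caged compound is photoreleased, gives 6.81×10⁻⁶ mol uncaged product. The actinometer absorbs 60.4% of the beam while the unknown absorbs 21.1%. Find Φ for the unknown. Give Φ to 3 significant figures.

Φ = 0.100

Photons absorbed by the actinometer: 5.29×10⁻⁵ / 0.272 = 1.945×10⁻⁴ mol.
Incident flux: 1.945×10⁻⁴ / 0.604 = 3.220×10⁻⁴ einstein.
Absorbed by unknown: 0.211 × 3.220×10⁻⁴ = 6.794×10⁻⁵ mol.
Φ(unknown) = 6.81×10⁻⁶ / 6.794×10⁻⁵ = 0.100.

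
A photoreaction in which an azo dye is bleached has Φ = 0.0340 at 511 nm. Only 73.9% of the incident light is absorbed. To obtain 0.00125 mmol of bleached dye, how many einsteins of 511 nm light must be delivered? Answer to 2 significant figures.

5.0×10⁻⁵ einstein

Product: 0.00125 mmol = 1.25×10⁻⁶ mol.
Photons that must be absorbed: 1.25×10⁻⁶ / 0.0340 = 3.676×10⁻⁵ mol.
Incident photons needed: 3.676×10⁻⁵ / 0.739 = 4.974×10⁻⁵ mol.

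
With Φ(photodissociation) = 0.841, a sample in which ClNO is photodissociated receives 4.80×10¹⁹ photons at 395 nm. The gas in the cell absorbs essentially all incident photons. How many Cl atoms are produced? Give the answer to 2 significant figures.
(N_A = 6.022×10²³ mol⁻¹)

4.0×10¹⁹ atoms

Moles of photons: 4.80×10¹⁹ / 6.022×10²³ = 7.971×10⁻⁵ mol.
Product: Φ × n_abs = 0.841 × 7.971×10⁻⁵ = 6.704×10⁻⁵ mol.
As a count: 6.704×10⁻⁵ × 6.022×10²³ = 4.0×10¹⁹.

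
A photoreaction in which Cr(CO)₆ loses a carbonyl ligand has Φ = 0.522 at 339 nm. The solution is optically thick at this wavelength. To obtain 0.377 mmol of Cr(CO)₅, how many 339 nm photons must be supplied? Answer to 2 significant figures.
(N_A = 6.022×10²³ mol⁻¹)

4.3×10²⁰ photons

Product: 0.377 mmol = 3.77×10⁻⁴ mol.
Photons that must be absorbed: 3.77×10⁻⁴ / 0.522 = 7.222×10⁻⁴ mol.
Photon count: 7.222×10⁻⁴ × 6.022×10²³ = 4.3×10²⁰.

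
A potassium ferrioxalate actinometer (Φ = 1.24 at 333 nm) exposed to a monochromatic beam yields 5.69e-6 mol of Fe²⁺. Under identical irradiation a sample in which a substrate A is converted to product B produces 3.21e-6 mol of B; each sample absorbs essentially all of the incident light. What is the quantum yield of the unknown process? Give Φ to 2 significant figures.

Φ = 0.70

Photons absorbed by the actinometer: 5.69e-6 / 1.24 = 4.589e-6 mol.
Φ(unknown) = 3.21e-6 / 4.589e-6 = 0.70.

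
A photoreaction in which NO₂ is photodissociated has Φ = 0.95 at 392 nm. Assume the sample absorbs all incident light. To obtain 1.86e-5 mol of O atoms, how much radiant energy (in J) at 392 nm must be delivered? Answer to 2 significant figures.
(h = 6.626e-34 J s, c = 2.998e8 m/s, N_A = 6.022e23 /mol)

Photons that must be absorbed: 1.86e-5 / 0.95 = 1.958e-5 mol.
Photon energy: hc/λ = 5.068e-19 J; per mole, 3.052e5 J mol⁻¹.
Energy required: 1.958e-5 × 3.052e5 = 6.0 J.

6.0 J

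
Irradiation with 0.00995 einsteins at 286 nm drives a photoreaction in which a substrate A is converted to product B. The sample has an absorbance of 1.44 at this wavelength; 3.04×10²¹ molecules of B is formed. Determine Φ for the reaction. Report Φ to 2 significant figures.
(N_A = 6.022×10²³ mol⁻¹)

Product: 3.04×10²¹ / 6.022×10²³ = 0.005048 mol.
Fraction absorbed: 1 − 10^(−1.44) = 0.9637.
Photons absorbed: 0.9637 × 0.00995 = 0.009589 mol.
Φ = 0.005048 mol / 0.009589 mol photons = 0.53.

Φ = 0.53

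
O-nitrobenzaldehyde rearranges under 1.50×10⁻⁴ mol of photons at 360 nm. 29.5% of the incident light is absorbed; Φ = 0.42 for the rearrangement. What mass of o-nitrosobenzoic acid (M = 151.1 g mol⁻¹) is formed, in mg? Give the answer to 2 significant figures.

Photons absorbed: 0.295 × 1.50×10⁻⁴ = 4.425×10⁻⁵ mol.
Product: Φ × n_abs = 0.42 × 4.425×10⁻⁵ = 1.859×10⁻⁵ mol.
Mass: 1.859×10⁻⁵ × 151.1 = 0.002809 g = 2.8 mg.

2.8 mg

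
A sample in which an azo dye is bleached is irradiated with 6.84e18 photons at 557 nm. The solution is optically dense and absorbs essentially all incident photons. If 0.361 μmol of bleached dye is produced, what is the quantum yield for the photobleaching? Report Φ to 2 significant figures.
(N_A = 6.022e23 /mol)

Φ = 0.032

Product: 0.361 μmol = 3.61e-7 mol.
Moles of photons: 6.84e18 / 6.022e23 = 1.136e-5 mol.
Φ = 3.61e-7 mol / 1.136e-5 mol photons = 0.032.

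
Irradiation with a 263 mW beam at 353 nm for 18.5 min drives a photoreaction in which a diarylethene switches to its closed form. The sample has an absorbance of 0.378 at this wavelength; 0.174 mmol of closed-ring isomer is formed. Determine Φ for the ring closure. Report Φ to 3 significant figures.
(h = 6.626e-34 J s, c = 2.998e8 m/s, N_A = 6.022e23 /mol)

Φ = 0.348

Product: 0.174 mmol = 1.74e-4 mol.
Photon energy at 353 nm: hc/λ = (6.626e-34)(2.998e8)/(353e-9) = 5.627e-19 J.
Energy delivered: (263 mW)(1110 s) = 291.9 J.
Photons incident: 291.9 / 5.627e-19 = 5.187e20, i.e. 5.187e20/6.022e23 = 8.613e-4 mol.
Fraction absorbed: 1 − 10^(−0.378) = 0.5812.
Photons absorbed: 0.5812 × 8.613e-4 = 5.006e-4 mol.
Φ = 1.74e-4 mol / 5.006e-4 mol photons = 0.348.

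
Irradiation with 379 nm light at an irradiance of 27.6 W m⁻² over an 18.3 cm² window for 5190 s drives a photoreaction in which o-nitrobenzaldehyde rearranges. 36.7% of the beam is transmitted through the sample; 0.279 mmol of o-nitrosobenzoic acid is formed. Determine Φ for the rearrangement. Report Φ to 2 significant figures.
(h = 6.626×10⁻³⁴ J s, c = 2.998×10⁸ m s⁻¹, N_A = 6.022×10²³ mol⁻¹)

Φ = 0.53

Product: 0.279 mmol = 2.79×10⁻⁴ mol.
Photon energy at 379 nm: hc/λ = (6.626×10⁻³⁴)(2.998×10⁸)/(379×10⁻⁹) = 5.241×10⁻¹⁹ J.
Energy delivered: (27.6 W m⁻²)(18.3×10⁻⁴ m²)(5190 s) = 262.1 J.
Photons incident: 262.1 / 5.241×10⁻¹⁹ = 5.001×10²⁰, i.e. 5.001×10²⁰/6.022×10²³ = 8.305×10⁻⁴ mol.
Fraction absorbed: 1 − 36.7/100 = 0.6330.
Photons absorbed: 0.6330 × 8.305×10⁻⁴ = 5.257×10⁻⁴ mol.
Φ = 2.79×10⁻⁴ mol / 5.257×10⁻⁴ mol photons = 0.53.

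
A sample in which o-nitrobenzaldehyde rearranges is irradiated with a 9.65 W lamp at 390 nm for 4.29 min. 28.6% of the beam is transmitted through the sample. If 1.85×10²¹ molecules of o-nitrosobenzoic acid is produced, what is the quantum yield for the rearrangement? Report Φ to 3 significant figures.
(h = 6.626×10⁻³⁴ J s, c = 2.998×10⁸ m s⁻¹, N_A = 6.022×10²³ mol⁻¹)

Φ = 0.531

Product: 1.85×10²¹ / 6.022×10²³ = 0.003072 mol.
Photon energy at 390 nm: hc/λ = (6.626×10⁻³⁴)(2.998×10⁸)/(390×10⁻⁹) = 5.094×10⁻¹⁹ J.
Energy delivered: (9.65 W)(257.4 s) = 2484 J.
Photons incident: 2484 / 5.094×10⁻¹⁹ = 4.876×10²¹, i.e. 4.876×10²¹/6.022×10²³ = 0.008097 mol.
Fraction absorbed: 1 − 28.6/100 = 0.7140.
Photons absorbed: 0.7140 × 0.008097 = 0.005781 mol.
Φ = 0.003072 mol / 0.005781 mol photons = 0.531.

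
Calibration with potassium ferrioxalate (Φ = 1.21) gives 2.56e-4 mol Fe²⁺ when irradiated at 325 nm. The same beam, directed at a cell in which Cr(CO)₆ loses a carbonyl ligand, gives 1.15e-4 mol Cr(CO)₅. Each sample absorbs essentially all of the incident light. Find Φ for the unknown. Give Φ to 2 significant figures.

Φ = 0.54

Photons absorbed by the actinometer: 2.56e-4 / 1.21 = 2.116e-4 mol.
Φ(unknown) = 1.15e-4 / 2.116e-4 = 0.54.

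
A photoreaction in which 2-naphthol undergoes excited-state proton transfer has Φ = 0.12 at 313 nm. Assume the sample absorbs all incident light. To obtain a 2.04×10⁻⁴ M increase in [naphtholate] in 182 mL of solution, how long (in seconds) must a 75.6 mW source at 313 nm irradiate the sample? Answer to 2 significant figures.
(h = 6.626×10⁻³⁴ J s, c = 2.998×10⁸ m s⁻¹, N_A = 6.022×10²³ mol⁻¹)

t ≈ 1600 s

Product: (2.04×10⁻⁴ M)(0.182 L) = 3.713×10⁻⁵ mol.
Photons that must be absorbed: 3.713×10⁻⁵ / 0.12 = 3.094×10⁻⁴ mol.
Photon energy: hc/λ = 6.347×10⁻¹⁹ J; per mole, 3.822×10⁵ J mol⁻¹.
Energy required: 3.094×10⁻⁴ × 3.822×10⁵ = 118.3 J.
Time: 118.3 J / 0.0756 W = 1600 s.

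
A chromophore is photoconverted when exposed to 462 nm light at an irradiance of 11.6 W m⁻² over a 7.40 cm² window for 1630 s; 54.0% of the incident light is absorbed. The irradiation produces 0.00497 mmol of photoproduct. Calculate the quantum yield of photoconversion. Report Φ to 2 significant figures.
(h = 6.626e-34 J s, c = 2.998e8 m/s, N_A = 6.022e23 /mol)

Product: 0.00497 mmol = 4.97e-6 mol.
Photon energy at 462 nm: hc/λ = (6.626e-34)(2.998e8)/(462e-9) = 4.300e-19 J.
Energy delivered: (11.6 W m⁻²)(7.40e-4 m²)(1630 s) = 13.99 J.
Photons incident: 13.99 / 4.300e-19 = 3.253e19, i.e. 3.253e19/6.022e23 = 5.402e-5 mol.
Photons absorbed: 0.540 × 5.402e-5 = 2.917e-5 mol.
Φ = 4.97e-6 mol / 2.917e-5 mol photons = 0.17.

Φ = 0.17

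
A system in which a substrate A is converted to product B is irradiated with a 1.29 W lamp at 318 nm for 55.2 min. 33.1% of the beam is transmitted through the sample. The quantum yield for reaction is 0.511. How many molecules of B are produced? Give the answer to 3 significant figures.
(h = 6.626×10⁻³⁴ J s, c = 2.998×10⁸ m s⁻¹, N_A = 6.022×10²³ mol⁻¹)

Photon energy at 318 nm: hc/λ = (6.626×10⁻³⁴)(2.998×10⁸)/(318×10⁻⁹) = 6.247×10⁻¹⁹ J.
Energy delivered: (1.29 W)(3312 s) = 4272 J.
Photons incident: 4272 / 6.247×10⁻¹⁹ = 6.838×10²¹, i.e. 6.838×10²¹/6.022×10²³ = 0.01136 mol.
Fraction absorbed: 1 − 33.1/100 = 0.6690.
Photons absorbed: 0.6690 × 0.01136 = 0.007600 mol.
Product: Φ × n_abs = 0.511 × 0.007600 = 0.003884 mol.
As a count: 0.003884 × 6.022×10²³ = 2.34×10²¹.

2.34×10²¹ molecules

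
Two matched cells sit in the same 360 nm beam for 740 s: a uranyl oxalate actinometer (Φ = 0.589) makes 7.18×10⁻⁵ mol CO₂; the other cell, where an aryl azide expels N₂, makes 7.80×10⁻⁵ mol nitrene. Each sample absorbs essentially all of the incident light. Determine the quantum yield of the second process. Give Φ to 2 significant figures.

Φ = 0.64

Photons absorbed by the actinometer: 7.18×10⁻⁵ / 0.589 = 1.219×10⁻⁴ mol.
Φ(unknown) = 7.80×10⁻⁵ / 1.219×10⁻⁴ = 0.64.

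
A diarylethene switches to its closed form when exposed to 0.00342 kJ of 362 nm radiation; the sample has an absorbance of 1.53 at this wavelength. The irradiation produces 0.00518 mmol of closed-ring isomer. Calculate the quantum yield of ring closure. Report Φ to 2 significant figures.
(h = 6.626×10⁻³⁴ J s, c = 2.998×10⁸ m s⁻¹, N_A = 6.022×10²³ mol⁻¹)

Φ = 0.52

Product: 0.00518 mmol = 5.18×10⁻⁶ mol.
Photon energy at 362 nm: hc/λ = (6.626×10⁻³⁴)(2.998×10⁸)/(362×10⁻⁹) = 5.487×10⁻¹⁹ J.
Incident energy: 0.00342 kJ = 3.42 J.
Photons incident: 3.42 / 5.487×10⁻¹⁹ = 6.233×10¹⁸, i.e. 6.233×10¹⁸/6.022×10²³ = 1.035×10⁻⁵ mol.
Fraction absorbed: 1 − 10^(−1.53) = 0.9705.
Photons absorbed: 0.9705 × 1.035×10⁻⁵ = 1.004×10⁻⁵ mol.
Φ = 5.18×10⁻⁶ mol / 1.004×10⁻⁵ mol photons = 0.52.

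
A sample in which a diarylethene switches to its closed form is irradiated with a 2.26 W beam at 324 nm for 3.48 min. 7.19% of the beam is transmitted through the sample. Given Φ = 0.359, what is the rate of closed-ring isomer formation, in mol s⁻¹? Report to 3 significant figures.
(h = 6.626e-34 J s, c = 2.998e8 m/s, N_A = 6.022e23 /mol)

Photon energy at 324 nm: hc/λ = (6.626e-34)(2.998e8)/(324e-9) = 6.131e-19 J.
Energy delivered: (2.26 W)(208.8 s) = 471.9 J.
Photons incident: 471.9 / 6.131e-19 = 7.697e20, i.e. 7.697e20/6.022e23 = 0.001278 mol.
Fraction absorbed: 1 − 7.19/100 = 0.9281.
Photons absorbed: 0.9281 × 0.001278 = 0.001186 mol.
Product formed: 0.359 × 0.001186 = 4.258e-4 mol.
Rate: 4.258e-4 / 208.8 s = 2.04e-6 mol s⁻¹.

2.04e-6 mol s⁻¹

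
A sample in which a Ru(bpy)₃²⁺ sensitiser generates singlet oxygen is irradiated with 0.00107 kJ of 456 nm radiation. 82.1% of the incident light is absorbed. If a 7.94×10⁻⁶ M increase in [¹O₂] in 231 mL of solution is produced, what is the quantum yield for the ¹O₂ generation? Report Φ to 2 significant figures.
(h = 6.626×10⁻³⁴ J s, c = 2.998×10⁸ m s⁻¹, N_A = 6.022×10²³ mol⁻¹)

Φ = 0.55

Product: (7.94×10⁻⁶ M)(0.231 L) = 1.834×10⁻⁶ mol.
Photon energy at 456 nm: hc/λ = (6.626×10⁻³⁴)(2.998×10⁸)/(456×10⁻⁹) = 4.356×10⁻¹⁹ J.
Incident energy: 0.00107 kJ = 1.07 J.
Photons incident: 1.07 / 4.356×10⁻¹⁹ = 2.456×10¹⁸, i.e. 2.456×10¹⁸/6.022×10²³ = 4.078×10⁻⁶ mol.
Photons absorbed: 0.821 × 4.078×10⁻⁶ = 3.348×10⁻⁶ mol.
Φ = 1.834×10⁻⁶ mol / 3.348×10⁻⁶ mol photons = 0.55.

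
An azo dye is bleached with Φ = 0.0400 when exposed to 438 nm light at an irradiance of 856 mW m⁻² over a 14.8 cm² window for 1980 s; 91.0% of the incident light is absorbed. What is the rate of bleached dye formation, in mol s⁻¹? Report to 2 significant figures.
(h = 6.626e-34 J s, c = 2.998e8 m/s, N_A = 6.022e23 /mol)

1.7e-10 mol s⁻¹

Photon energy at 438 nm: hc/λ = (6.626e-34)(2.998e8)/(438e-9) = 4.535e-19 J.
Energy delivered: (856 mW m⁻²)(14.8e-4 m²)(1980 s) = 2.508 J.
Photons incident: 2.508 / 4.535e-19 = 5.530e18, i.e. 5.530e18/6.022e23 = 9.183e-6 mol.
Photons absorbed: 0.910 × 9.183e-6 = 8.357e-6 mol.
Product formed: 0.0400 × 8.357e-6 = 3.343e-7 mol.
Rate: 3.343e-7 / 1980 s = 1.7e-10 mol s⁻¹.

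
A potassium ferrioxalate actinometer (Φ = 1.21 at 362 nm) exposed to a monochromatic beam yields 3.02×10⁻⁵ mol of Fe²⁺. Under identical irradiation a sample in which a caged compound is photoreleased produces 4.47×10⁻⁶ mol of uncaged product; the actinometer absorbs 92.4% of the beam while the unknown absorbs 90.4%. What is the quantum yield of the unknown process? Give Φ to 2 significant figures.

Φ = 0.18

Photons absorbed by the actinometer: 3.02×10⁻⁵ / 1.21 = 2.496×10⁻⁵ mol.
Incident flux: 2.496×10⁻⁵ / 0.924 = 2.701×10⁻⁵ einstein.
Absorbed by unknown: 0.904 × 2.701×10⁻⁵ = 2.442×10⁻⁵ mol.
Φ(unknown) = 4.47×10⁻⁶ / 2.442×10⁻⁵ = 0.18.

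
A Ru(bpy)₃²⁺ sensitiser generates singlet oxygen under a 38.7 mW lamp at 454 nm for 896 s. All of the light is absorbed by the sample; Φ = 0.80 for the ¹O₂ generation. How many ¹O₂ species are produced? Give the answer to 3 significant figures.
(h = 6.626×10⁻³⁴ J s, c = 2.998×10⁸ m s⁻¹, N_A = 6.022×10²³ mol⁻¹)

Photon energy at 454 nm: hc/λ = (6.626×10⁻³⁴)(2.998×10⁸)/(454×10⁻⁹) = 4.375×10⁻¹⁹ J.
Energy delivered: (38.7 mW)(896 s) = 34.68 J.
Photons incident: 34.68 / 4.375×10⁻¹⁹ = 7.927×10¹⁹, i.e. 7.927×10¹⁹/6.022×10²³ = 1.316×10⁻⁴ mol.
Product: Φ × n_abs = 0.80 × 1.316×10⁻⁴ = 1.053×10⁻⁴ mol.
As a count: 1.053×10⁻⁴ × 6.022×10²³ = 6.34×10¹⁹.

6.34×10¹⁹ species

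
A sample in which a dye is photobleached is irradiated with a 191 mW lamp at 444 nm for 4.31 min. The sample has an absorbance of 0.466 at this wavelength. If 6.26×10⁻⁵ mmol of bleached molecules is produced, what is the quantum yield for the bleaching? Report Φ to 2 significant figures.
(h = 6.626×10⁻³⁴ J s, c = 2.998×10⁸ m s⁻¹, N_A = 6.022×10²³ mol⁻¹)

Product: 6.26×10⁻⁵ mmol = 6.26×10⁻⁸ mol.
Photon energy at 444 nm: hc/λ = (6.626×10⁻³⁴)(2.998×10⁸)/(444×10⁻⁹) = 4.474×10⁻¹⁹ J.
Energy delivered: (191 mW)(258.6 s) = 49.39 J.
Photons incident: 49.39 / 4.474×10⁻¹⁹ = 1.104×10²⁰, i.e. 1.104×10²⁰/6.022×10²³ = 1.833×10⁻⁴ mol.
Fraction absorbed: 1 − 10^(−0.466) = 0.6580.
Photons absorbed: 0.6580 × 1.833×10⁻⁴ = 1.206×10⁻⁴ mol.
Φ = 6.26×10⁻⁸ mol / 1.206×10⁻⁴ mol photons = 5.2×10⁻⁴.

Φ = 5.2×10⁻⁴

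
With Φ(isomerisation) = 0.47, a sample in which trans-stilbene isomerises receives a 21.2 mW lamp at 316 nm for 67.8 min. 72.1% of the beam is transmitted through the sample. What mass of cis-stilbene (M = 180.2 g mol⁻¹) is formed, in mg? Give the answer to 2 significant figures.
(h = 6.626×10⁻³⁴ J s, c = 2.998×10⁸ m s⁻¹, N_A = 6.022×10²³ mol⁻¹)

Photon energy at 316 nm: hc/λ = (6.626×10⁻³⁴)(2.998×10⁸)/(316×10⁻⁹) = 6.286×10⁻¹⁹ J.
Energy delivered: (21.2 mW)(4068 s) = 86.24 J.
Photons incident: 86.24 / 6.286×10⁻¹⁹ = 1.372×10²⁰, i.e. 1.372×10²⁰/6.022×10²³ = 2.278×10⁻⁴ mol.
Fraction absorbed: 1 − 72.1/100 = 0.2790.
Photons absorbed: 0.2790 × 2.278×10⁻⁴ = 6.356×10⁻⁵ mol.
Product: Φ × n_abs = 0.47 × 6.356×10⁻⁵ = 2.987×10⁻⁵ mol.
Mass: 2.987×10⁻⁵ × 180.2 = 0.005383 g = 5.4 mg.

5.4 mg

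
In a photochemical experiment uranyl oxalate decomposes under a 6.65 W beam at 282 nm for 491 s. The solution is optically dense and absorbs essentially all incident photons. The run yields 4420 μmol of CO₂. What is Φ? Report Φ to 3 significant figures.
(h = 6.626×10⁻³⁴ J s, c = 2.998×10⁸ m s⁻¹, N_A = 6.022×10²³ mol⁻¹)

Product: 4420 μmol = 0.00442 mol.
Photon energy at 282 nm: hc/λ = (6.626×10⁻³⁴)(2.998×10⁸)/(282×10⁻⁹) = 7.044×10⁻¹⁹ J.
Energy delivered: (6.65 W)(491 s) = 3265 J.
Photons incident: 3265 / 7.044×10⁻¹⁹ = 4.635×10²¹, i.e. 4.635×10²¹/6.022×10²³ = 0.007697 mol.
Φ = 0.00442 mol / 0.007697 mol photons = 0.574.

Φ = 0.574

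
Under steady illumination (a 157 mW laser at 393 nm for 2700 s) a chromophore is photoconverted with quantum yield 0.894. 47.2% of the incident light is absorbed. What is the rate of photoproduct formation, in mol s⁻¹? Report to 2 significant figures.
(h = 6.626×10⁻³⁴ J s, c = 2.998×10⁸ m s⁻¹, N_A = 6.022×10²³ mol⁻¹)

2.2×10⁻⁷ mol s⁻¹

Photon energy at 393 nm: hc/λ = (6.626×10⁻³⁴)(2.998×10⁸)/(393×10⁻⁹) = 5.055×10⁻¹⁹ J.
Energy delivered: (157 mW)(2700 s) = 423.9 J.
Photons incident: 423.9 / 5.055×10⁻¹⁹ = 8.386×10²⁰, i.e. 8.386×10²⁰/6.022×10²³ = 0.001393 mol.
Photons absorbed: 0.472 × 0.001393 = 6.575×10⁻⁴ mol.
Product formed: 0.894 × 6.575×10⁻⁴ = 5.878×10⁻⁴ mol.
Rate: 5.878×10⁻⁴ / 2700 s = 2.2×10⁻⁷ mol s⁻¹.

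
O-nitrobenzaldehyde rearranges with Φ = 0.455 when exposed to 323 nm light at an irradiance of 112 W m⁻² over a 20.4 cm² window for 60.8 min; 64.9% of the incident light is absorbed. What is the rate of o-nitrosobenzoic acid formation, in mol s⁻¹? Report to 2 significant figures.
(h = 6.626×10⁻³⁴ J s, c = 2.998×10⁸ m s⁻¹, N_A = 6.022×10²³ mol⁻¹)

1.8×10⁻⁷ mol s⁻¹

Photon energy at 323 nm: hc/λ = (6.626×10⁻³⁴)(2.998×10⁸)/(323×10⁻⁹) = 6.150×10⁻¹⁹ J.
Energy delivered: (112 W m⁻²)(20.4×10⁻⁴ m²)(3648 s) = 833.5 J.
Photons incident: 833.5 / 6.150×10⁻¹⁹ = 1.355×10²¹, i.e. 1.355×10²¹/6.022×10²³ = 0.002250 mol.
Photons absorbed: 0.649 × 0.002250 = 0.001460 mol.
Product formed: 0.455 × 0.001460 = 6.643×10⁻⁴ mol.
Rate: 6.643×10⁻⁴ / 3648 s = 1.8×10⁻⁷ mol s⁻¹.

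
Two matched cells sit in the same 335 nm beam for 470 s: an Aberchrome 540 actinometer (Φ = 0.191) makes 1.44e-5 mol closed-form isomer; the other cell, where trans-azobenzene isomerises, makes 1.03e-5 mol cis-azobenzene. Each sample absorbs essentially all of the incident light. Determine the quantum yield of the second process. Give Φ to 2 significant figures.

Φ = 0.14

Photons absorbed by the actinometer: 1.44e-5 / 0.191 = 7.539e-5 mol.
Φ(unknown) = 1.03e-5 / 7.539e-5 = 0.14.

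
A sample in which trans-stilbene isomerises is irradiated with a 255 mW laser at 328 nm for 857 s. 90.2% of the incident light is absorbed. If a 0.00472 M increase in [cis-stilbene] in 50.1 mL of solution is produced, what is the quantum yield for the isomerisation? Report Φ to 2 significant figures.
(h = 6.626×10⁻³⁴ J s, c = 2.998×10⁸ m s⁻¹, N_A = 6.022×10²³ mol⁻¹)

Φ = 0.44

Product: (0.00472 M)(0.0501 L) = 2.365×10⁻⁴ mol.
Photon energy at 328 nm: hc/λ = (6.626×10⁻³⁴)(2.998×10⁸)/(328×10⁻⁹) = 6.056×10⁻¹⁹ J.
Energy delivered: (255 mW)(857 s) = 218.5 J.
Photons incident: 218.5 / 6.056×10⁻¹⁹ = 3.608×10²⁰, i.e. 3.608×10²⁰/6.022×10²³ = 5.991×10⁻⁴ mol.
Photons absorbed: 0.902 × 5.991×10⁻⁴ = 5.404×10⁻⁴ mol.
Φ = 2.365×10⁻⁴ mol / 5.404×10⁻⁴ mol photons = 0.44.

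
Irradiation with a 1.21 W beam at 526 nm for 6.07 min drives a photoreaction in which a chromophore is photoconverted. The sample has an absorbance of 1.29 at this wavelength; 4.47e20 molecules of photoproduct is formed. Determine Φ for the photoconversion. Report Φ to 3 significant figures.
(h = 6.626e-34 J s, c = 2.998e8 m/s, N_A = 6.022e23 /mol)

Product: 4.47e20 / 6.022e23 = 7.423e-4 mol.
Photon energy at 526 nm: hc/λ = (6.626e-34)(2.998e8)/(526e-9) = 3.777e-19 J.
Energy delivered: (1.21 W)(364.2 s) = 440.7 J.
Photons incident: 440.7 / 3.777e-19 = 1.167e21, i.e. 1.167e21/6.022e23 = 0.001938 mol.
Fraction absorbed: 1 − 10^(−1.29) = 0.9487.
Photons absorbed: 0.9487 × 0.001938 = 0.001839 mol.
Φ = 7.423e-4 mol / 0.001839 mol photons = 0.404.

Φ = 0.404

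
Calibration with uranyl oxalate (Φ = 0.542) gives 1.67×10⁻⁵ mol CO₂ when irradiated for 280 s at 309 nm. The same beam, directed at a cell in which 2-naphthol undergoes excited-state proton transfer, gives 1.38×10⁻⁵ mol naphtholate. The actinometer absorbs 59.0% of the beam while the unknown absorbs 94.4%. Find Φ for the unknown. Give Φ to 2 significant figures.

Φ = 0.28

Photons absorbed by the actinometer: 1.67×10⁻⁵ / 0.542 = 3.081×10⁻⁵ mol.
Incident flux: 3.081×10⁻⁵ / 0.590 = 5.222×10⁻⁵ einstein.
Absorbed by unknown: 0.944 × 5.222×10⁻⁵ = 4.930×10⁻⁵ mol.
Φ(unknown) = 1.38×10⁻⁵ / 4.930×10⁻⁵ = 0.28.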